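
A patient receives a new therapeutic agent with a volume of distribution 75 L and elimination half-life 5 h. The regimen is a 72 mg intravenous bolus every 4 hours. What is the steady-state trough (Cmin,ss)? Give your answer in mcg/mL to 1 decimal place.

τ/t½ = 4/5 ≈ 0.8, so fraction remaining f = (1/2)^(4/5) ≈ 0.5743.
Accumulation ratio R = 1/(1 − f) ≈ 1/0.4257 ≈ 2.3491.
Each bolus raises the concentration by D/Vd = 72/75 ≈ 0.960 mcg/mL.
Cmax,ss = C₀/(1 − f) ≈ 0.960/0.4257 ≈ 2.255 mcg/mL.
One interval later, Cmin,ss = Cmax,ss·e^(−kτ) ≈ 2.255 × 0.5743 ≈ 1.295 mcg/mL.

1.3 mcg/mL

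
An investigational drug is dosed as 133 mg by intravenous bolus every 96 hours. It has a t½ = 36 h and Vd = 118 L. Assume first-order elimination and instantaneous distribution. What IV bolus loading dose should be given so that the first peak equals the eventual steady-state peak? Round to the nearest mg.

158 mg

f = (1/2)^(96/36) ≈ 0.157490; accumulation ratio R = 1/(1−f) ≈ 1.18693.
Loading dose to hit Cmax,ss on first dose: D_load = D_maint·R ≈ 133 × 1.18693 ≈ 157.86 mg.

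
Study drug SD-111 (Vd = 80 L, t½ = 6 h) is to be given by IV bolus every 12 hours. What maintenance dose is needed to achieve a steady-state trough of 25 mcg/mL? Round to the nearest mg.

6000 mg

τ/t½ = 12/6 ≈ 2, so f = (1/2)^(12/6) ≈ 0.250000.
Cmin,ss = (D/Vd)·f/(1−f), so D = Cmin,ss·Vd·(1−f)/f.
D = 25 × 80 × (1−f)/f ≈ 25 × 80 × 3.00000 ≈ 6000.00 mg.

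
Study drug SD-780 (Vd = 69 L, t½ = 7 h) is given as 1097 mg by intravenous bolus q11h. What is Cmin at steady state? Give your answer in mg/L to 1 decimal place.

τ/t½ = 11/7 ≈ 1.5714, so fraction remaining f = (1/2)^(11/7) ≈ 0.3365.
Single-dose peak C₀ = D/Vd = 1097/69 ≈ 15.899 mg/L.
Steady-state trough Cmin,ss = C₀·f/(1−f) ≈ 15.899 × 0.3365/0.6635 ≈ 8.063 mg/L.

8.1 mg/L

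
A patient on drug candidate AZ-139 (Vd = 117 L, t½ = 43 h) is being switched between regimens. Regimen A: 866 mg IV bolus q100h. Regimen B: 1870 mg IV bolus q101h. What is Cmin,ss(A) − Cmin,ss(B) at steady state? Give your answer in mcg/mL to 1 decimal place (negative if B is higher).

Regimen A: f = (1/2)^(100/43) ≈ 0.1995; Cmin,ss = (866/117)·f/(1−f) ≈ 1.845 mcg/mL.
Regimen B: f = (1/2)^(101/43) ≈ 0.1963; Cmin,ss = (1870/117)·f/(1−f) ≈ 3.904 mcg/mL.
Difference ≈ 1.845 − 3.904 ≈ -2.059 mcg/mL.

-2.1 mcg/mL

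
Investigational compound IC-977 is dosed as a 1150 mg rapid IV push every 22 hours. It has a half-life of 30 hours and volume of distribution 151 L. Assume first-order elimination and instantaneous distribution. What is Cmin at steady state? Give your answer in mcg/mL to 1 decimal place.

k = ln2/t½ = ln2/30 ≈ 0.023105 h⁻¹; fraction remaining f = e^(−kτ) = e^(−0.023105×22) ≈ 0.6015.
Accumulation ratio R = 1/(1 − f) ≈ 1/0.3985 ≈ 2.5094.
Each bolus raises the concentration by D/Vd = 1150/151 ≈ 7.616 mcg/mL.
Cmax,ss = C₀/(1 − f) ≈ 7.616/0.3985 ≈ 19.112 mcg/mL.
One interval later, Cmin,ss = Cmax,ss·e^(−kτ) ≈ 19.112 × 0.6015 ≈ 11.496 mcg/mL.

11.5 mcg/mL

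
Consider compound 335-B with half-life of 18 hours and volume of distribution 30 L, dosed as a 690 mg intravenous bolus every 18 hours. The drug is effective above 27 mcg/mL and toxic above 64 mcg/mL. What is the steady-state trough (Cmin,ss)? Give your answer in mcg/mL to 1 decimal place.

τ = 18 h = 1 half-life, so f = (1/2)^1 = 0.5.
Accumulation ratio R = 1/(1 − f) = 1/0.5 = 2/1.
Single-dose peak C₀ = D/Vd = 690/30 = 23 mcg/mL.
Steady-state peak Cmax,ss = C₀·R = 23 × 2/1 ≈ 46.000 mcg/mL.
Steady-state trough Cmin,ss = Cmax,ss·f ≈ 46.000 × 0.5 ≈ 23.000 mcg/mL.
Trough 23.0 mcg/mL vs MEC 27 mcg/mL: subtherapeutic.

23.0 mcg/mL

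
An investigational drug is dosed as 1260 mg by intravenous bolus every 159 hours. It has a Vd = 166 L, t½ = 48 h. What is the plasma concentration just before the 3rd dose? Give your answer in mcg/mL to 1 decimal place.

f = (1/2)^(τ/t½) = (1/2)^(159/48) ≈ 0.1007.
C₀ = D/Vd = 1260/166 ≈ 7.590 mcg/mL.
Before the 3rd dose, 2 doses have been given. Superposition: Cmin = C₀·(f + f²).
≈ 7.590 × (0.1007 + 0.0101) ≈ 7.590 × 0.1108 ≈ 0.841 mcg/mL.

0.8 mcg/mL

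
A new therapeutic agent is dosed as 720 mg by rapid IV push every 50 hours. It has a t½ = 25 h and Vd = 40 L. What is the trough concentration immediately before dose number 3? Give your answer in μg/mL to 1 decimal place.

5.6 μg/mL

f = (1/2)^(τ/t½) = (1/2)^(50/25) ≈ 0.2500.
C₀ = D/Vd = 720/40 ≈ 18.000 μg/mL.
Before the 3rd dose, 2 doses have been given. Superposition: Cmin = C₀·(f + f²).
≈ 18.000 × (0.2500 + 0.0625) ≈ 18.000 × 0.3125 ≈ 5.625 μg/mL.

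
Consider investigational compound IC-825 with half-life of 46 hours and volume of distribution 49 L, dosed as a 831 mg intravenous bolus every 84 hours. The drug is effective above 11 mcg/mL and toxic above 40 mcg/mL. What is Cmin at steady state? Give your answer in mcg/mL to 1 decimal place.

k = ln2/t½ = ln2/46 ≈ 0.015068 h⁻¹; fraction remaining f = e^(−kτ) = e^(−0.015068×84) ≈ 0.2820.
At steady state, accumulation factor R = 1/(1 − e^(−kτ)) ≈ 1.3928.
Single-dose peak C₀ = D/Vd = 831/49 ≈ 16.959 mcg/mL.
Cmax,ss = C₀/(1 − f) ≈ 16.959/0.7180 ≈ 23.620 mcg/mL.
Steady-state trough Cmin,ss = Cmax,ss·f ≈ 23.620 × 0.2820 ≈ 6.661 mcg/mL.
Trough 6.7 mcg/mL vs MEC 11 mcg/mL: subtherapeutic.

6.7 mcg/mL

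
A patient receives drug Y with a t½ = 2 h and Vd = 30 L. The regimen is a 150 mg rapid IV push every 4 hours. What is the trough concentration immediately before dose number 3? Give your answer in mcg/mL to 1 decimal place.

1.6 mcg/mL

f = (1/2)^(τ/t½) = (1/2)^(4/2) ≈ 0.2500.
C₀ = D/Vd = 150/30 ≈ 5.000 mcg/mL.
Before the 3rd dose, 2 doses have been given. Superposition: Cmin = C₀·(f + f²).
≈ 5.000 × (0.2500 + 0.0625) ≈ 5.000 × 0.3125 ≈ 1.562 mcg/mL.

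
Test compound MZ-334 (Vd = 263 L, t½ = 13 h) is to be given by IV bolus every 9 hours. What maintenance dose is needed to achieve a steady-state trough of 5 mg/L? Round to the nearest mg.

τ/t½ = 9/13 ≈ 0.69231, so f = (1/2)^(9/13) ≈ 0.618863.
Cmin,ss = (D/Vd)·f/(1−f), so D = Cmin,ss·Vd·(1−f)/f.
D = 5 × 263 × (1−f)/f ≈ 5 × 263 × 0.61587 ≈ 809.87 mg.

810 mg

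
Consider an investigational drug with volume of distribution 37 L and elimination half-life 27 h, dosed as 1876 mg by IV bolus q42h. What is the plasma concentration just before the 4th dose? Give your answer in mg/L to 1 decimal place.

25.1 mg/L

f = (1/2)^(τ/t½) = (1/2)^(42/27) ≈ 0.3402.
C₀ = D/Vd = 1876/37 ≈ 50.703 mg/L.
Before the 4th dose, 3 doses have been given. Superposition: Cmin = C₀·(f + f² + … + f^3).
≈ 50.703 × (0.3402 + 0.1157 + 0.0394) ≈ 50.703 × 0.4953 ≈ 25.113 mg/L.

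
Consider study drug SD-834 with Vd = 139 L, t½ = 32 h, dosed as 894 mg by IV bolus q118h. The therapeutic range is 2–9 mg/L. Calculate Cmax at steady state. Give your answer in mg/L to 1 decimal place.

k = ln2/t½ = ln2/32 ≈ 0.021661 h⁻¹; fraction remaining f = e^(−kτ) = e^(−0.021661×118) ≈ 0.0776.
Accumulation ratio R = 1/(1 − f) ≈ 1/0.9224 ≈ 1.0841.
Single-dose peak C₀ = D/Vd = 894/139 ≈ 6.432 mg/L.
Steady-state peak Cmax,ss = C₀·R ≈ 6.432 × 1.0841 ≈ 6.973 mg/L.
Peak 7.0 mg/L vs MTC 9 mg/L: below toxic threshold.

7.0 mg/L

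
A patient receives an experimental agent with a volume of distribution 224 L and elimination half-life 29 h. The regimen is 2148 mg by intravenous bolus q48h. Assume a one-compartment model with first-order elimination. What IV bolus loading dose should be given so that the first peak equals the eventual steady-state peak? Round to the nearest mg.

3147 mg

f = (1/2)^(48/29) ≈ 0.317500; accumulation ratio R = 1/(1−f) ≈ 1.46520.
Loading dose to hit Cmax,ss on first dose: D_load = D_maint·R ≈ 2148 × 1.46520 ≈ 3147.25 mg.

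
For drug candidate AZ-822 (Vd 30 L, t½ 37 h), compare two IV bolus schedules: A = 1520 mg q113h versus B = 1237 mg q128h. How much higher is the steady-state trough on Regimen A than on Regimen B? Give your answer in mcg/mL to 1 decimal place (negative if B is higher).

2.8 mcg/mL

Regimen A: f = (1/2)^(113/37) ≈ 0.1204; Cmin,ss = (1520/30)·f/(1−f) ≈ 6.935 mcg/mL.
Regimen B: f = (1/2)^(128/37) ≈ 0.0909; Cmin,ss = (1237/30)·f/(1−f) ≈ 4.123 mcg/mL.
Difference ≈ 6.935 − 4.123 ≈ 2.812 mcg/mL.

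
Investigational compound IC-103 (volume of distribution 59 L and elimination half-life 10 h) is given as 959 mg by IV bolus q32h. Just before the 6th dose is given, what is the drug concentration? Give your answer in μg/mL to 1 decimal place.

2.0 μg/mL

f = (1/2)^(τ/t½) = (1/2)^(32/10) ≈ 0.1088.
C₀ = D/Vd = 959/59 ≈ 16.254 μg/mL.
Before the 6th dose, 5 doses have been given. Superposition: Cmin = C₀·(f + f² + … + f^5).
≈ 16.254 × (0.1088 + 0.0118 + 0.0013 + 0.0001 + 0.0000) ≈ 16.254 × 0.1220 ≈ 1.983 μg/mL.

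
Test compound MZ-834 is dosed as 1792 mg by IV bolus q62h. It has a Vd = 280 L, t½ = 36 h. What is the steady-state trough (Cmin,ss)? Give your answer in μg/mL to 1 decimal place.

2.8 μg/mL

τ/t½ = 62/36 ≈ 1.7222, so fraction remaining f = (1/2)^(62/36) ≈ 0.3031.
Accumulation ratio R = 1/(1 − f) ≈ 1/0.6969 ≈ 1.4349.
Single-dose peak C₀ = D/Vd = 1792/280 ≈ 6.400 μg/mL.
Steady-state peak Cmax,ss = C₀·R ≈ 6.400 × 1.4349 ≈ 9.183 μg/mL.
One interval later, Cmin,ss = Cmax,ss·e^(−kτ) ≈ 9.183 × 0.3031 ≈ 2.783 μg/mL.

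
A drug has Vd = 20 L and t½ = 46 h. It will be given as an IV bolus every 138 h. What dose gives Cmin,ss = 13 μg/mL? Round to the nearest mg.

τ/t½ = 138/46 ≈ 3, so f = (1/2)^(138/46) ≈ 0.125000.
Cmin,ss = (D/Vd)·f/(1−f), so D = Cmin,ss·Vd·(1−f)/f.
D = 13 × 20 × (1−f)/f ≈ 13 × 20 × 7.00000 ≈ 1820.00 mg.

1820 mg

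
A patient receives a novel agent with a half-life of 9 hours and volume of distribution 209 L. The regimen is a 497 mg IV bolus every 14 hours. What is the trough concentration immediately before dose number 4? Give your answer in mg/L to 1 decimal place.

1.2 mg/L

f = (1/2)^(τ/t½) = (1/2)^(14/9) ≈ 0.3402.
C₀ = D/Vd = 497/209 ≈ 2.378 mg/L.
Before the 4th dose, 3 doses have been given. Superposition: Cmin = C₀·(f + f² + … + f^3).
≈ 2.378 × (0.3402 + 0.1157 + 0.0394) ≈ 2.378 × 0.4953 ≈ 1.178 mg/L.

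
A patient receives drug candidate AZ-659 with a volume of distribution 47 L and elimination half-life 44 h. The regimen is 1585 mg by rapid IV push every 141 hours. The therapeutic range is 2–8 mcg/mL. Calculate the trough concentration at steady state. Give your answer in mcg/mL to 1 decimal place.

4.1 mcg/mL

Over one 141-h interval, 141/44 ≈ 3.2045 half-lives elapse, leaving f ≈ 0.1085 of each dose.
Single-dose peak C₀ = D/Vd = 1585/47 ≈ 33.723 mcg/mL.
Steady-state trough Cmin,ss = C₀·f/(1−f) ≈ 33.723 × 0.1085/0.8915 ≈ 4.104 mcg/mL.
Trough 4.1 mcg/mL vs MEC 2 mcg/mL: adequate.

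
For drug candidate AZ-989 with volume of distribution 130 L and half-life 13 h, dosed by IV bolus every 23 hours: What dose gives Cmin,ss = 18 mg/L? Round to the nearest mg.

τ/t½ = 23/13 ≈ 1.7692, so f = (1/2)^(23/13) ≈ 0.293365.
Cmin,ss = (D/Vd)·f/(1−f), so D = Cmin,ss·Vd·(1−f)/f.
D = 18 × 130 × (1−f)/f ≈ 18 × 130 × 2.40872 ≈ 5636.40 mg.

5636 mg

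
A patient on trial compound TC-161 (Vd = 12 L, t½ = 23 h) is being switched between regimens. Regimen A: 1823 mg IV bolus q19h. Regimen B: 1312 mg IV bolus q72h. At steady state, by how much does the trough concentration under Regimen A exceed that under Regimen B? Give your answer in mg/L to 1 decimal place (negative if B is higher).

Regimen A: f = (1/2)^(19/23) ≈ 0.5641; Cmin,ss = (1823/12)·f/(1−f) ≈ 196.596 mg/L.
Regimen B: f = (1/2)^(72/23) ≈ 0.1142; Cmin,ss = (1312/12)·f/(1−f) ≈ 14.096 mg/L.
Difference ≈ 196.596 − 14.096 ≈ 182.500 mg/L.

182.5 mg/L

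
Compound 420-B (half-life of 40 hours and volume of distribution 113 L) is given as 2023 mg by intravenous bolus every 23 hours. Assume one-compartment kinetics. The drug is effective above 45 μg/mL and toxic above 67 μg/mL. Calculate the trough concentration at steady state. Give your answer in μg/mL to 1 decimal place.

36.6 μg/mL

Over one 23-h interval, 23/40 ≈ 0.575 half-lives elapse, leaving f ≈ 0.6713 of each dose.
At steady state, accumulation factor R = 1/(1 − e^(−kτ)) ≈ 3.0423.
Each bolus raises the concentration by D/Vd = 2023/113 ≈ 17.903 μg/mL.
Cmax,ss = C₀/(1 − f) ≈ 17.903/0.3287 ≈ 54.466 μg/mL.
One interval later, Cmin,ss = Cmax,ss·e^(−kτ) ≈ 54.466 × 0.6713 ≈ 36.563 μg/mL.
Trough 36.6 μg/mL vs MEC 45 μg/mL: subtherapeutic.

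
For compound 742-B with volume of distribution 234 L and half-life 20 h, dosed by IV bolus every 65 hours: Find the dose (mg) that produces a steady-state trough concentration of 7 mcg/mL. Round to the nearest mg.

13945 mg

τ/t½ = 65/20 ≈ 3.25, so f = (1/2)^(65/20) ≈ 0.105112.
Cmin,ss = (D/Vd)·f/(1−f), so D = Cmin,ss·Vd·(1−f)/f.
D = 7 × 234 × (1−f)/f ≈ 7 × 234 × 8.51366 ≈ 13945.38 mg.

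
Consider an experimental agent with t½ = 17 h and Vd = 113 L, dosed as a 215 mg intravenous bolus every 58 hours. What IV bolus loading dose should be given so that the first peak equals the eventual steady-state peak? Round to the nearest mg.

f = (1/2)^(58/17) ≈ 0.093963; accumulation ratio R = 1/(1−f) ≈ 1.10371.
Loading dose to hit Cmax,ss on first dose: D_load = D_maint·R ≈ 215 × 1.10371 ≈ 237.30 mg.

237 mg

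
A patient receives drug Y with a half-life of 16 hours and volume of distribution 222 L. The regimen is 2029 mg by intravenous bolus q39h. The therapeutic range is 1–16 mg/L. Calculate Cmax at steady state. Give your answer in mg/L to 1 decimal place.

11.2 mg/L

Over one 39-h interval, 39/16 ≈ 2.4375 half-lives elapse, leaving f ≈ 0.1846 of each dose.
At steady state, accumulation factor R = 1/(1 − e^(−kτ)) ≈ 1.2264.
Each bolus raises the concentration by D/Vd = 2029/222 ≈ 9.140 mg/L.
Steady-state peak Cmax,ss = C₀·R ≈ 9.140 × 1.2264 ≈ 11.209 mg/L.
Peak 11.2 mg/L vs MTC 16 mg/L: below toxic threshold.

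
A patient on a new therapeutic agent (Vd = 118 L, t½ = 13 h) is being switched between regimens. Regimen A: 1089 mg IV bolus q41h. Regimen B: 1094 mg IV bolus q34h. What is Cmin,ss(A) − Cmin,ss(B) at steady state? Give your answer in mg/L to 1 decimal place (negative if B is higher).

-0.6 mg/L

Regimen A: f = (1/2)^(41/13) ≈ 0.1124; Cmin,ss = (1089/118)·f/(1−f) ≈ 1.169 mg/L.
Regimen B: f = (1/2)^(34/13) ≈ 0.1632; Cmin,ss = (1094/118)·f/(1−f) ≈ 1.808 mg/L.
Difference ≈ 1.169 − 1.808 ≈ -0.639 mg/L.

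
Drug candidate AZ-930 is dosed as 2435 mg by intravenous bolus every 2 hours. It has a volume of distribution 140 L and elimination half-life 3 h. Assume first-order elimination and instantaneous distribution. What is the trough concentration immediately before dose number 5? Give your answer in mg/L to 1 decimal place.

f = (1/2)^(τ/t½) = (1/2)^(2/3) ≈ 0.6300.
C₀ = D/Vd = 2435/140 ≈ 17.393 mg/L.
Before the 5th dose, 4 doses have been given. Superposition: Cmin = C₀·(f + f² + … + f^4).
≈ 17.393 × (0.6300 + 0.3969 + 0.2500 + 0.1575) ≈ 17.393 × 1.4344 ≈ 24.949 mg/L.

24.9 mg/L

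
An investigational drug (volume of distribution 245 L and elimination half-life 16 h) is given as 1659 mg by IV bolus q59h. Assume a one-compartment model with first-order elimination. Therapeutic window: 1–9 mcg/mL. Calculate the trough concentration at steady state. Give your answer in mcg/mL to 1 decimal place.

0.6 mcg/mL

τ/t½ = 59/16 ≈ 3.6875, so fraction remaining f = (1/2)^(59/16) ≈ 0.0776.
At steady state, accumulation factor R = 1/(1 − e^(−kτ)) ≈ 1.0841.
Each bolus raises the concentration by D/Vd = 1659/245 ≈ 6.771 mcg/mL.
Steady-state peak Cmax,ss = C₀·R ≈ 6.771 × 1.0841 ≈ 7.340 mcg/mL.
One interval later, Cmin,ss = Cmax,ss·e^(−kτ) ≈ 7.340 × 0.0776 ≈ 0.570 mcg/mL.
Trough 0.6 mcg/mL vs MEC 1 mcg/mL: subtherapeutic.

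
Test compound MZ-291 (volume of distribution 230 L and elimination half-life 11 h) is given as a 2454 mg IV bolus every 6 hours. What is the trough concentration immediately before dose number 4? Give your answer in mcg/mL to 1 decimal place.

15.8 mcg/mL

f = (1/2)^(τ/t½) = (1/2)^(6/11) ≈ 0.6852.
C₀ = D/Vd = 2454/230 ≈ 10.670 mcg/mL.
Before the 4th dose, 3 doses have been given. Superposition: Cmin = C₀·(f + f² + … + f^3).
≈ 10.670 × (0.6852 + 0.4695 + 0.3217) ≈ 10.670 × 1.4764 ≈ 15.753 mcg/mL.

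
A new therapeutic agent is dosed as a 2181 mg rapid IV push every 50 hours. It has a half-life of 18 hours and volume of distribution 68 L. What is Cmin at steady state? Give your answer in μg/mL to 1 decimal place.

τ/t½ = 50/18 ≈ 2.7778, so fraction remaining f = (1/2)^(50/18) ≈ 0.1458.
Each bolus raises the concentration by D/Vd = 2181/68 ≈ 32.074 μg/mL.
Steady-state trough Cmin,ss = C₀·f/(1−f) ≈ 32.074 × 0.1458/0.8542 ≈ 5.475 μg/mL.

5.5 μg/mL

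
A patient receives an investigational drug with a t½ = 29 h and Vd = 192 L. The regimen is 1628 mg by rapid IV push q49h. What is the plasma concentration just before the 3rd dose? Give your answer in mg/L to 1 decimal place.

3.4 mg/L

f = (1/2)^(τ/t½) = (1/2)^(49/29) ≈ 0.3100.
C₀ = D/Vd = 1628/192 ≈ 8.479 mg/L.
Before the 3rd dose, 2 doses have been given. Superposition: Cmin = C₀·(f + f²).
≈ 8.479 × (0.3100 + 0.0961) ≈ 8.479 × 0.4061 ≈ 3.443 mg/L.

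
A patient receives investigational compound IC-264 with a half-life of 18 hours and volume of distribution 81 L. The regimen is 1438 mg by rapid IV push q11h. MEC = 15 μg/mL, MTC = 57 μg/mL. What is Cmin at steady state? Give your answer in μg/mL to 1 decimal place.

33.7 μg/mL

τ/t½ = 11/18 ≈ 0.61111, so fraction remaining f = (1/2)^(11/18) ≈ 0.6547.
At steady state, accumulation factor R = 1/(1 − e^(−kτ)) ≈ 2.8960.
Single-dose peak C₀ = D/Vd = 1438/81 ≈ 17.753 μg/mL.
Cmax,ss = C₀/(1 − f) ≈ 17.753/0.3453 ≈ 51.413 μg/mL.
Steady-state trough Cmin,ss = Cmax,ss·f ≈ 51.413 × 0.6547 ≈ 33.660 μg/mL.
Trough 33.7 μg/mL vs MEC 15 μg/mL: adequate.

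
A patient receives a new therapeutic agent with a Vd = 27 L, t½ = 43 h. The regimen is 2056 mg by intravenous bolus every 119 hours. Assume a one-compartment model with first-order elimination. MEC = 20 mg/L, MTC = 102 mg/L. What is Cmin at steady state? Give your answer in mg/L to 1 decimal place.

13.1 mg/L

τ/t½ = 119/43 ≈ 2.7674, so fraction remaining f = (1/2)^(119/43) ≈ 0.1469.
Each bolus raises the concentration by D/Vd = 2056/27 ≈ 76.148 mg/L.
Steady-state trough Cmin,ss = C₀·f/(1−f) ≈ 76.148 × 0.1469/0.8531 ≈ 13.112 mg/L.
Trough 13.1 mg/L vs MEC 20 mg/L: subtherapeutic.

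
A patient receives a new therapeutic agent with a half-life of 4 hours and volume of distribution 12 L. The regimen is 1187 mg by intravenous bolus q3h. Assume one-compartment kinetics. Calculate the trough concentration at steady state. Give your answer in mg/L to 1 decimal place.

145.1 mg/L

Over one 3-h interval, 3/4 ≈ 0.75 half-lives elapse, leaving f ≈ 0.5946 of each dose.
Single-dose peak C₀ = D/Vd = 1187/12 ≈ 98.917 mg/L.
Steady-state trough Cmin,ss = C₀·f/(1−f) ≈ 98.917 × 0.5946/0.4054 ≈ 145.082 mg/L.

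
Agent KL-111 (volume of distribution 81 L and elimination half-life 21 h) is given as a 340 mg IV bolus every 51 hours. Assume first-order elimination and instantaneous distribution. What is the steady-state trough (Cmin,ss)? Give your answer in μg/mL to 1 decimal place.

k = ln2/t½ = ln2/21 ≈ 0.033007 h⁻¹; fraction remaining f = e^(−kτ) = e^(−0.033007×51) ≈ 0.1857.
Each bolus raises the concentration by D/Vd = 340/81 ≈ 4.198 μg/mL.
Steady-state trough Cmin,ss = C₀·f/(1−f) ≈ 4.198 × 0.1857/0.8143 ≈ 0.957 μg/mL.

1.0 μg/mL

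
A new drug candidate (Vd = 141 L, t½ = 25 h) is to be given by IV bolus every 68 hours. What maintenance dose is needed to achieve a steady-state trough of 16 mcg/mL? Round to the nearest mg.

τ/t½ = 68/25 ≈ 2.72, so f = (1/2)^(68/25) ≈ 0.151774.
Cmin,ss = (D/Vd)·f/(1−f), so D = Cmin,ss·Vd·(1−f)/f.
D = 16 × 141 × (1−f)/f ≈ 16 × 141 × 5.58874 ≈ 12608.20 mg.

12608 mg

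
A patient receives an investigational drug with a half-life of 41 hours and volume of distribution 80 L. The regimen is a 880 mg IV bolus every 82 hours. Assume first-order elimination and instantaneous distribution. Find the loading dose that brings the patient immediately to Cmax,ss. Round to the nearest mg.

f = (1/2)^(82/41) ≈ 0.250000; accumulation ratio R = 1/(1−f) ≈ 1.33333.
Loading dose to hit Cmax,ss on first dose: D_load = D_maint·R ≈ 880 × 1.33333 ≈ 1173.33 mg.

1173 mg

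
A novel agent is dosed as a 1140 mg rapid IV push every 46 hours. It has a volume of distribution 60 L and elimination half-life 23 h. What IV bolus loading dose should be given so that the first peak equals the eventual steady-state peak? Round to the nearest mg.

f = (1/2)^(46/23) ≈ 0.250000; accumulation ratio R = 1/(1−f) ≈ 1.33333.
Loading dose to hit Cmax,ss on first dose: D_load = D_maint·R ≈ 1140 × 1.33333 ≈ 1520.00 mg.

1520 mg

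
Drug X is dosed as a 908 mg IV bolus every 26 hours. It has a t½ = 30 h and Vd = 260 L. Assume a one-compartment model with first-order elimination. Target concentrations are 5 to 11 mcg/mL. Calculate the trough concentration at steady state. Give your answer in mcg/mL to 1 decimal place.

4.2 mcg/mL

Over one 26-h interval, 26/30 ≈ 0.86667 half-lives elapse, leaving f ≈ 0.5484 of each dose.
At steady state, accumulation factor R = 1/(1 − e^(−kτ)) ≈ 2.2143.
Single-dose peak C₀ = D/Vd = 908/260 ≈ 3.492 mcg/mL.
Cmax,ss = C₀/(1 − f) ≈ 3.492/0.4516 ≈ 7.733 mcg/mL.
Steady-state trough Cmin,ss = Cmax,ss·f ≈ 7.733 × 0.5484 ≈ 4.241 mcg/mL.
Trough 4.2 mcg/mL vs MEC 5 mcg/mL: subtherapeutic.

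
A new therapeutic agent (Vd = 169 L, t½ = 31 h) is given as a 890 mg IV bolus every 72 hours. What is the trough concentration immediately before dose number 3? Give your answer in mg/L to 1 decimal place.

f = (1/2)^(τ/t½) = (1/2)^(72/31) ≈ 0.1999.
C₀ = D/Vd = 890/169 ≈ 5.266 mg/L.
Before the 3rd dose, 2 doses have been given. Superposition: Cmin = C₀·(f + f²).
≈ 5.266 × (0.1999 + 0.0400) ≈ 5.266 × 0.2399 ≈ 1.263 mg/L.

1.3 mg/L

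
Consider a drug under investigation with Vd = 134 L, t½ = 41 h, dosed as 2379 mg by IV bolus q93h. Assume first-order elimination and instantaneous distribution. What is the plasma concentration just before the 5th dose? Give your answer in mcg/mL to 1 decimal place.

f = (1/2)^(τ/t½) = (1/2)^(93/41) ≈ 0.2076.
C₀ = D/Vd = 2379/134 ≈ 17.754 mcg/mL.
Before the 5th dose, 4 doses have been given. Superposition: Cmin = C₀·(f + f² + … + f^4).
≈ 17.754 × (0.2076 + 0.0431 + 0.0089 + 0.0019) ≈ 17.754 × 0.2615 ≈ 4.643 mcg/mL.

4.6 mcg/mL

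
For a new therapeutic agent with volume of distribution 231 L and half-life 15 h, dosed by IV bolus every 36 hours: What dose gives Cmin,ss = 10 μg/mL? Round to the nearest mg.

τ/t½ = 36/15 ≈ 2.4, so f = (1/2)^(36/15) ≈ 0.189465.
Cmin,ss = (D/Vd)·f/(1−f), so D = Cmin,ss·Vd·(1−f)/f.
D = 10 × 231 × (1−f)/f ≈ 10 × 231 × 4.27802 ≈ 9882.23 mg.

9882 mg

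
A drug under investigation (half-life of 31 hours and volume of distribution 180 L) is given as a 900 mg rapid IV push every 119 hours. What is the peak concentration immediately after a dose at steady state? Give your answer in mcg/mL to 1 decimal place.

k = ln2/t½ = ln2/31 ≈ 0.022360 h⁻¹; fraction remaining f = e^(−kτ) = e^(−0.022360×119) ≈ 0.0699.
Accumulation ratio R = 1/(1 − f) ≈ 1/0.9301 ≈ 1.0752.
Single-dose peak C₀ = D/Vd = 900/180 ≈ 5.000 mcg/mL.
Cmax,ss = C₀/(1 − f) ≈ 5.000/0.9301 ≈ 5.376 mcg/mL.

5.4 mcg/mL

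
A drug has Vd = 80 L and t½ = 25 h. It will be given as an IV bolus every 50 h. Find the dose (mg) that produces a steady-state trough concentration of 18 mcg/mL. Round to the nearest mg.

τ/t½ = 50/25 ≈ 2, so f = (1/2)^(50/25) ≈ 0.250000.
Cmin,ss = (D/Vd)·f/(1−f), so D = Cmin,ss·Vd·(1−f)/f.
D = 18 × 80 × (1−f)/f ≈ 18 × 80 × 3.00000 ≈ 4320.00 mg.

4320 mg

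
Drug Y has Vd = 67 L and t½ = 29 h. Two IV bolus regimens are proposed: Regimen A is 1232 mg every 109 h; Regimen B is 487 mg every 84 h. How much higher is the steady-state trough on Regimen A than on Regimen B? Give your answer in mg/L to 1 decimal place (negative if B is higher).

Regimen A: f = (1/2)^(109/29) ≈ 0.0739; Cmin,ss = (1232/67)·f/(1−f) ≈ 1.467 mg/L.
Regimen B: f = (1/2)^(84/29) ≈ 0.1343; Cmin,ss = (487/67)·f/(1−f) ≈ 1.128 mg/L.
Difference ≈ 1.467 − 1.128 ≈ 0.339 mg/L.

0.3 mg/L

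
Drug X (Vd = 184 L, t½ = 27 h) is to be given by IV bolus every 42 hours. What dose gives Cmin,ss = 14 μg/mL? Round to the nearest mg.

4996 mg

τ/t½ = 42/27 ≈ 1.5556, so f = (1/2)^(42/27) ≈ 0.340198.
Cmin,ss = (D/Vd)·f/(1−f), so D = Cmin,ss·Vd·(1−f)/f.
D = 14 × 184 × (1−f)/f ≈ 14 × 184 × 1.93946 ≈ 4996.05 mg.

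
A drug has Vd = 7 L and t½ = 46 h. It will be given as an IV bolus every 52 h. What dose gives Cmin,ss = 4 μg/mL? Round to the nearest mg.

33 mg

τ/t½ = 52/46 ≈ 1.1304, so f = (1/2)^(52/46) ≈ 0.456778.
Cmin,ss = (D/Vd)·f/(1−f), so D = Cmin,ss·Vd·(1−f)/f.
D = 4 × 7 × (1−f)/f ≈ 4 × 7 × 1.18925 ≈ 33.30 mg.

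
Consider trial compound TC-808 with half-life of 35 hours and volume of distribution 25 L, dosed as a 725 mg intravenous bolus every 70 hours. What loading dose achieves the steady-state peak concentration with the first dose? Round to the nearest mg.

967 mg

f = (1/2)^(70/35) ≈ 0.250000; accumulation ratio R = 1/(1−f) ≈ 1.33333.
Loading dose to hit Cmax,ss on first dose: D_load = D_maint·R ≈ 725 × 1.33333 ≈ 966.66 mg.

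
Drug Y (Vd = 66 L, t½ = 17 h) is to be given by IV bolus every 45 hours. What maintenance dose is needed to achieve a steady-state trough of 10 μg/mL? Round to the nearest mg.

3474 mg

τ/t½ = 45/17 ≈ 2.6471, so f = (1/2)^(45/17) ≈ 0.159645.
Cmin,ss = (D/Vd)·f/(1−f), so D = Cmin,ss·Vd·(1−f)/f.
D = 10 × 66 × (1−f)/f ≈ 10 × 66 × 5.26390 ≈ 3474.17 mg.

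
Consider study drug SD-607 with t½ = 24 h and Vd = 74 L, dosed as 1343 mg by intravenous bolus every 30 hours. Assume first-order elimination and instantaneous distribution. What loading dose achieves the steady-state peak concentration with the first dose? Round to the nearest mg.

2317 mg

f = (1/2)^(30/24) ≈ 0.420448; accumulation ratio R = 1/(1−f) ≈ 1.72547.
Loading dose to hit Cmax,ss on first dose: D_load = D_maint·R ≈ 1343 × 1.72547 ≈ 2317.31 mg.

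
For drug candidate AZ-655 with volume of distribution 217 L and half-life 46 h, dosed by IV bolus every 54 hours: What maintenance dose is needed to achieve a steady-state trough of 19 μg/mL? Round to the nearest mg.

τ/t½ = 54/46 ≈ 1.1739, so f = (1/2)^(54/46) ≈ 0.443218.
Cmin,ss = (D/Vd)·f/(1−f), so D = Cmin,ss·Vd·(1−f)/f.
D = 19 × 217 × (1−f)/f ≈ 19 × 217 × 1.25623 ≈ 5179.44 mg.

5179 mg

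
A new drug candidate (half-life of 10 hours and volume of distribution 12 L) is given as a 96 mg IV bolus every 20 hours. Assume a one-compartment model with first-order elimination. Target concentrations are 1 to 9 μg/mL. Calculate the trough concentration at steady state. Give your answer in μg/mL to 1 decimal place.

2.7 μg/mL

The dosing interval is 2 half-lives, so f = 2^(−2) = 0.25.
Accumulation ratio R = 1/(1 − f) = 1/0.75 = 4/3.
Single-dose peak C₀ = D/Vd = 96/12 = 8 μg/mL.
Steady-state peak Cmax,ss = C₀·R = 8 × 4/3 ≈ 10.667 μg/mL.
Steady-state trough Cmin,ss = Cmax,ss·f ≈ 10.667 × 0.25 ≈ 2.667 μg/mL.
Trough 2.7 μg/mL vs MEC 1 μg/mL: adequate.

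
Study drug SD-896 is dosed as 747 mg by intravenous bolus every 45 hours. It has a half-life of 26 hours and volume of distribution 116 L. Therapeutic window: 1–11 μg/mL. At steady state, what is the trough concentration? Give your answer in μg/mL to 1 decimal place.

2.8 μg/mL

τ/t½ = 45/26 ≈ 1.7308, so fraction remaining f = (1/2)^(45/26) ≈ 0.3013.
At steady state, accumulation factor R = 1/(1 − e^(−kτ)) ≈ 1.4312.
Single-dose peak C₀ = D/Vd = 747/116 ≈ 6.440 μg/mL.
Steady-state peak Cmax,ss = C₀·R ≈ 6.440 × 1.4312 ≈ 9.217 μg/mL.
One interval later, Cmin,ss = Cmax,ss·e^(−kτ) ≈ 9.217 × 0.3013 ≈ 2.777 μg/mL.
Trough 2.8 μg/mL vs MEC 1 μg/mL: adequate.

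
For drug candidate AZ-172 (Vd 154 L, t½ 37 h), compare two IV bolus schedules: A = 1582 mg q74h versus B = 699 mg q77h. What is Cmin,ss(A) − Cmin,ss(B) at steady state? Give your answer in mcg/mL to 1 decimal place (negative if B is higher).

2.0 mcg/mL

Regimen A: f = (1/2)^(74/37) ≈ 0.2500; Cmin,ss = (1582/154)·f/(1−f) ≈ 3.424 mcg/mL.
Regimen B: f = (1/2)^(77/37) ≈ 0.2363; Cmin,ss = (699/154)·f/(1−f) ≈ 1.404 mcg/mL.
Difference ≈ 3.424 − 1.404 ≈ 2.020 mcg/mL.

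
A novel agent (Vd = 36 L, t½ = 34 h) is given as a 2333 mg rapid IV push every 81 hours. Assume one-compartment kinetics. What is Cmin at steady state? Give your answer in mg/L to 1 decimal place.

15.4 mg/L

Over one 81-h interval, 81/34 ≈ 2.3824 half-lives elapse, leaving f ≈ 0.1918 of each dose.
Each bolus raises the concentration by D/Vd = 2333/36 ≈ 64.806 mg/L.
Steady-state trough Cmin,ss = C₀·f/(1−f) ≈ 64.806 × 0.1918/0.8082 ≈ 15.380 mg/L.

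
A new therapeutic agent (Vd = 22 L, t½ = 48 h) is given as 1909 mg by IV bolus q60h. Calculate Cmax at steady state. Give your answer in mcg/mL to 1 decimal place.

149.7 mcg/mL

k = ln2/t½ = ln2/48 ≈ 0.014441 h⁻¹; fraction remaining f = e^(−kτ) = e^(−0.014441×60) ≈ 0.4204.
Accumulation ratio R = 1/(1 − f) ≈ 1/0.5796 ≈ 1.7253.
Each bolus raises the concentration by D/Vd = 1909/22 ≈ 86.773 mcg/mL.
Cmax,ss = C₀/(1 − f) ≈ 86.773/0.5796 ≈ 149.712 mcg/mL.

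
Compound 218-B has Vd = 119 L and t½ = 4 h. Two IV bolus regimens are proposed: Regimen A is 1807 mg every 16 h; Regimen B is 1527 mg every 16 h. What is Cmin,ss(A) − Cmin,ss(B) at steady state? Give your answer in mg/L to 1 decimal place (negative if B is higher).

0.2 mg/L

Regimen A: f = (1/2)^(16/4) ≈ 0.0625; Cmin,ss = (1807/119)·f/(1−f) ≈ 1.012 mg/L.
Regimen B: f = (1/2)^(16/4) ≈ 0.0625; Cmin,ss = (1527/119)·f/(1−f) ≈ 0.855 mg/L.
Difference ≈ 1.012 − 0.855 ≈ 0.157 mg/L.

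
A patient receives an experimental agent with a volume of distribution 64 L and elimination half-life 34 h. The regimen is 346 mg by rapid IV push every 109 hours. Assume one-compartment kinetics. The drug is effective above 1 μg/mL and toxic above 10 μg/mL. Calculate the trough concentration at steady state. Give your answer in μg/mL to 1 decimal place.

k = ln2/t½ = ln2/34 ≈ 0.020387 h⁻¹; fraction remaining f = e^(−kτ) = e^(−0.020387×109) ≈ 0.1084.
At steady state, accumulation factor R = 1/(1 − e^(−kτ)) ≈ 1.1216.
Each bolus raises the concentration by D/Vd = 346/64 ≈ 5.406 μg/mL.
Cmax,ss = C₀/(1 − f) ≈ 5.406/0.8916 ≈ 6.063 μg/mL.
One interval later, Cmin,ss = Cmax,ss·e^(−kτ) ≈ 6.063 × 0.1084 ≈ 0.657 μg/mL.
Trough 0.7 μg/mL vs MEC 1 μg/mL: subtherapeutic.

0.7 μg/mL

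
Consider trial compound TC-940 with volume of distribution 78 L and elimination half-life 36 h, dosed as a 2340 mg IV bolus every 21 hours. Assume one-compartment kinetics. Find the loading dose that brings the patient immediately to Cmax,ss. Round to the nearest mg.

f = (1/2)^(21/36) ≈ 0.667420; accumulation ratio R = 1/(1−f) ≈ 3.00680.
Loading dose to hit Cmax,ss on first dose: D_load = D_maint·R ≈ 2340 × 3.00680 ≈ 7035.91 mg.

7036 mg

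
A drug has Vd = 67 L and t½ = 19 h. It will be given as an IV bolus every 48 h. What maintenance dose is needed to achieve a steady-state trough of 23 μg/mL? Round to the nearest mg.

7337 mg

τ/t½ = 48/19 ≈ 2.5263, so f = (1/2)^(48/19) ≈ 0.173581.
Cmin,ss = (D/Vd)·f/(1−f), so D = Cmin,ss·Vd·(1−f)/f.
D = 23 × 67 × (1−f)/f ≈ 23 × 67 × 4.76100 ≈ 7336.70 mg.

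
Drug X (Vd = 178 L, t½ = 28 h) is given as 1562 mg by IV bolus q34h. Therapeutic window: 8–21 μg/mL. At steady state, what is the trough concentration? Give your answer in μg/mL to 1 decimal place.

6.6 μg/mL

Over one 34-h interval, 34/28 ≈ 1.2143 half-lives elapse, leaving f ≈ 0.4310 of each dose.
At steady state, accumulation factor R = 1/(1 − e^(−kτ)) ≈ 1.7575.
Each bolus raises the concentration by D/Vd = 1562/178 ≈ 8.775 μg/mL.
Steady-state peak Cmax,ss = C₀·R ≈ 8.775 × 1.7575 ≈ 15.422 μg/mL.
Steady-state trough Cmin,ss = Cmax,ss·f ≈ 15.422 × 0.4310 ≈ 6.647 μg/mL.
Trough 6.6 μg/mL vs MEC 8 μg/mL: subtherapeutic.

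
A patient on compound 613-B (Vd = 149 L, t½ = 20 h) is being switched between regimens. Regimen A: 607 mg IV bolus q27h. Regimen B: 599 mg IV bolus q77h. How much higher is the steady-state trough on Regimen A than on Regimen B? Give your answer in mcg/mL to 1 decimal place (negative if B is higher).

Regimen A: f = (1/2)^(27/20) ≈ 0.3923; Cmin,ss = (607/149)·f/(1−f) ≈ 2.630 mcg/mL.
Regimen B: f = (1/2)^(77/20) ≈ 0.0693; Cmin,ss = (599/149)·f/(1−f) ≈ 0.299 mcg/mL.
Difference ≈ 2.630 − 0.299 ≈ 2.331 mcg/mL.

2.3 mcg/mL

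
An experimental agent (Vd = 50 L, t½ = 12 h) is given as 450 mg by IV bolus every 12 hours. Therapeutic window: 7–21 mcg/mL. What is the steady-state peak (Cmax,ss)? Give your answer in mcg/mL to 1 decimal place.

18.0 mcg/mL

τ = 12 h = 1 half-life, so f = (1/2)^1 = 0.5.
Accumulation ratio R = 1/(1 − f) = 1/0.5 = 2/1.
Single-dose peak C₀ = D/Vd = 450/50 = 9 mcg/mL.
Steady-state peak Cmax,ss = C₀·R = 9 × 2/1 ≈ 18.000 mcg/mL.
Peak 18.0 mcg/mL vs MTC 21 mcg/mL: below toxic threshold.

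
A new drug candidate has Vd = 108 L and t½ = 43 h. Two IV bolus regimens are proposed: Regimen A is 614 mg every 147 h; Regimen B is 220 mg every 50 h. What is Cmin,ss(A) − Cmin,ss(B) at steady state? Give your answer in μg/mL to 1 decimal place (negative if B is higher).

-1.1 μg/mL

Regimen A: f = (1/2)^(147/43) ≈ 0.0935; Cmin,ss = (614/108)·f/(1−f) ≈ 0.586 μg/mL.
Regimen B: f = (1/2)^(50/43) ≈ 0.4466; Cmin,ss = (220/108)·f/(1−f) ≈ 1.644 μg/mL.
Difference ≈ 0.586 − 1.644 ≈ -1.058 μg/mL.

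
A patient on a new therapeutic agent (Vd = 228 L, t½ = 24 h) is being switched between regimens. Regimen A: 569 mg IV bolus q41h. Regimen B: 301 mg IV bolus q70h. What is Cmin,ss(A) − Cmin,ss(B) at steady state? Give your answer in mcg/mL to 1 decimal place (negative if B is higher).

0.9 mcg/mL

Regimen A: f = (1/2)^(41/24) ≈ 0.3060; Cmin,ss = (569/228)·f/(1−f) ≈ 1.100 mcg/mL.
Regimen B: f = (1/2)^(70/24) ≈ 0.1324; Cmin,ss = (301/228)·f/(1−f) ≈ 0.201 mcg/mL.
Difference ≈ 1.100 − 0.201 ≈ 0.899 mcg/mL.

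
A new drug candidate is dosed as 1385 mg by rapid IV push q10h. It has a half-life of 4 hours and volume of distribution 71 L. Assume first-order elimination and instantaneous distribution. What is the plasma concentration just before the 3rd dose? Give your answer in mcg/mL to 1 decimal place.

4.1 mcg/mL

f = (1/2)^(τ/t½) = (1/2)^(10/4) ≈ 0.1768.
C₀ = D/Vd = 1385/71 ≈ 19.507 mcg/mL.
Before the 3rd dose, 2 doses have been given. Superposition: Cmin = C₀·(f + f²).
≈ 19.507 × (0.1768 + 0.0313) ≈ 19.507 × 0.2081 ≈ 4.059 mcg/mL.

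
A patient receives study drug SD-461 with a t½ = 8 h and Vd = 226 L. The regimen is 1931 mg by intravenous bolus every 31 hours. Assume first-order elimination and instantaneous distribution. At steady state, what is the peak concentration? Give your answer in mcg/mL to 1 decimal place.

k = ln2/t½ = ln2/8 ≈ 0.086643 h⁻¹; fraction remaining f = e^(−kτ) = e^(−0.086643×31) ≈ 0.0682.
At steady state, accumulation factor R = 1/(1 − e^(−kτ)) ≈ 1.0732.
Single-dose peak C₀ = D/Vd = 1931/226 ≈ 8.544 mcg/mL.
Steady-state peak Cmax,ss = C₀·R ≈ 8.544 × 1.0732 ≈ 9.169 mcg/mL.

9.2 mcg/mL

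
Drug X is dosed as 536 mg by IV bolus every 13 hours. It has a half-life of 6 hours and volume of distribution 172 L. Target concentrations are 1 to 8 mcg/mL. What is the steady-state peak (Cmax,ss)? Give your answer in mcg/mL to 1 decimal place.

τ/t½ = 13/6 ≈ 2.1667, so fraction remaining f = (1/2)^(13/6) ≈ 0.2227.
At steady state, accumulation factor R = 1/(1 − e^(−kτ)) ≈ 1.2865.
Single-dose peak C₀ = D/Vd = 536/172 ≈ 3.116 mcg/mL.
Cmax,ss = C₀/(1 − f) ≈ 3.116/0.7773 ≈ 4.009 mcg/mL.
Peak 4.0 mcg/mL vs MTC 8 mcg/mL: below toxic threshold.

4.0 mcg/mL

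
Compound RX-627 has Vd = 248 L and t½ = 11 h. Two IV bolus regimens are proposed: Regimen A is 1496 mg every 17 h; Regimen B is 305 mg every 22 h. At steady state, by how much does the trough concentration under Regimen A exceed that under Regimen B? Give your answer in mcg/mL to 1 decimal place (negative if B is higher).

2.7 mcg/mL

Regimen A: f = (1/2)^(17/11) ≈ 0.3426; Cmin,ss = (1496/248)·f/(1−f) ≈ 3.144 mcg/mL.
Regimen B: f = (1/2)^(22/11) ≈ 0.2500; Cmin,ss = (305/248)·f/(1−f) ≈ 0.410 mcg/mL.
Difference ≈ 3.144 − 0.410 ≈ 2.734 mcg/mL.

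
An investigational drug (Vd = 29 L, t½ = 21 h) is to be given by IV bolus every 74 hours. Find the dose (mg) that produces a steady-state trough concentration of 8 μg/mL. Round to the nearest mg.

τ/t½ = 74/21 ≈ 3.5238, so f = (1/2)^(74/21) ≈ 0.086942.
Cmin,ss = (D/Vd)·f/(1−f), so D = Cmin,ss·Vd·(1−f)/f.
D = 8 × 29 × (1−f)/f ≈ 8 × 29 × 10.50192 ≈ 2436.45 mg.

2436 mg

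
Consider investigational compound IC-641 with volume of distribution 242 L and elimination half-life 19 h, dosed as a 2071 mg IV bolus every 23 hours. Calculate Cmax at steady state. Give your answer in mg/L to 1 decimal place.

Over one 23-h interval, 23/19 ≈ 1.2105 half-lives elapse, leaving f ≈ 0.4321 of each dose.
Accumulation ratio R = 1/(1 − f) ≈ 1/0.5679 ≈ 1.7609.
Single-dose peak C₀ = D/Vd = 2071/242 ≈ 8.558 mg/L.
Steady-state peak Cmax,ss = C₀·R ≈ 8.558 × 1.7609 ≈ 15.070 mg/L.

15.1 mg/L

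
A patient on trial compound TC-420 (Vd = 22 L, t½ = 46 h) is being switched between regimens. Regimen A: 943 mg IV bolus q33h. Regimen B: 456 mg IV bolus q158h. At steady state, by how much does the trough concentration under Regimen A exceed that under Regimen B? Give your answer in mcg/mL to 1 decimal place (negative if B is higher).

64.4 mcg/mL

Regimen A: f = (1/2)^(33/46) ≈ 0.6082; Cmin,ss = (943/22)·f/(1−f) ≈ 66.538 mcg/mL.
Regimen B: f = (1/2)^(158/46) ≈ 0.0925; Cmin,ss = (456/22)·f/(1−f) ≈ 2.113 mcg/mL.
Difference ≈ 66.538 − 2.113 ≈ 64.425 mcg/mL.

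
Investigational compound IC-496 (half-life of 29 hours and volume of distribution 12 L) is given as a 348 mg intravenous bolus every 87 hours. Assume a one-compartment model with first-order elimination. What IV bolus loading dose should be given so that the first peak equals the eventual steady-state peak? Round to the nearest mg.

f = (1/2)^(87/29) ≈ 0.125000; accumulation ratio R = 1/(1−f) ≈ 1.14286.
Loading dose to hit Cmax,ss on first dose: D_load = D_maint·R ≈ 348 × 1.14286 ≈ 397.72 mg.

398 mg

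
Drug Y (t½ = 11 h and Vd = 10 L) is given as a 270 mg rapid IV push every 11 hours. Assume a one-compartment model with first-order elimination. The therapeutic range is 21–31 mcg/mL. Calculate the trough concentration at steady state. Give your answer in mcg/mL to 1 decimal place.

27.0 mcg/mL

The dosing interval is 1 half-life, so f = 2^(−1) = 0.5.
Accumulation ratio R = 1/(1 − f) = 1/0.5 = 2/1.
Single-dose peak C₀ = D/Vd = 270/10 = 27 mcg/mL.
Steady-state peak Cmax,ss = C₀·R = 27 × 2/1 ≈ 54.000 mcg/mL.
Steady-state trough Cmin,ss = Cmax,ss·f ≈ 54.000 × 0.5 ≈ 27.000 mcg/mL.
Trough 27.0 mcg/mL vs MEC 21 mcg/mL: adequate.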